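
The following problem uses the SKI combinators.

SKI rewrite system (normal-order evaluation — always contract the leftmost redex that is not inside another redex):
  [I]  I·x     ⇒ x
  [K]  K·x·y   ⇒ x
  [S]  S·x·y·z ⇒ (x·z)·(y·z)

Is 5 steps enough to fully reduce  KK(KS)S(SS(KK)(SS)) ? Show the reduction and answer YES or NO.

Answer: YES — reaches normal form S in 2 ≤ 5 steps

Reduction:
  start: KK(KS)S(SS(KK)(SS))
  step 1: KS(SS(KK)(SS))
  step 2: S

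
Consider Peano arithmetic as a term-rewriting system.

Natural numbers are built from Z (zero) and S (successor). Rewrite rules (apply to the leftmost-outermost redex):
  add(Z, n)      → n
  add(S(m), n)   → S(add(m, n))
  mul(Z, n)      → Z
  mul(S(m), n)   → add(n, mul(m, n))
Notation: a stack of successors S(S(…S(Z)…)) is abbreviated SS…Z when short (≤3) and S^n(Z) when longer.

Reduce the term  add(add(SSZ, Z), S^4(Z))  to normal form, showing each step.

  start: add(add(SSZ, Z), S^4(Z))
  step 1: add(S(add(SZ, Z)), S^4(Z))
  step 2: S(add(add(SZ, Z), S^4(Z)))
  step 3: S(add(S(add(Z, Z)), S^4(Z)))
  step 4: S(S(add(add(Z, Z), S^4(Z))))
  step 5: S(S(add(Z, S^4(Z))))
  step 6: S^6(Z)

Answer: normal form = S^6(Z)  (in 6 steps)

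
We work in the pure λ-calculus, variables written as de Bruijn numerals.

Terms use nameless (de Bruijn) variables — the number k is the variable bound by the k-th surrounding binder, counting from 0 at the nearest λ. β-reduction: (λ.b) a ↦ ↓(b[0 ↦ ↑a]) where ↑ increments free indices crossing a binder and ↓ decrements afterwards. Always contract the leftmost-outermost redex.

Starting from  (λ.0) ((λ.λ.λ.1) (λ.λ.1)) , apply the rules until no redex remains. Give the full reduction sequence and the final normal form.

Answer: normal form = λ.λ.1  (in 2 steps)

Working:
  start: (λ.0) ((λ.λ.λ.1) (λ.λ.1))
  [1] (λ.λ.λ.1) (λ.λ.1)
  [2] λ.λ.1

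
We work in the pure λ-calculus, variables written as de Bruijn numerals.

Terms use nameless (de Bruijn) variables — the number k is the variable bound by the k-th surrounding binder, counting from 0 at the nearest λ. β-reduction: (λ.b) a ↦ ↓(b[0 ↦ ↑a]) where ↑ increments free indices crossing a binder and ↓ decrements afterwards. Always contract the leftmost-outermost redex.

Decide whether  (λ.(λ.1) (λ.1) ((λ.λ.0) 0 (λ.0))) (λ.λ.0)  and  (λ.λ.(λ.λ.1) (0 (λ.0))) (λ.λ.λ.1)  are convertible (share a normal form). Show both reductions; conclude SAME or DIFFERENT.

Answer: DIFFERENT — A ⇓ λ.0, B ⇓ λ.λ.1 (λ.0)

Derivation:
Term A:
  start: (λ.(λ.1) (λ.1) ((λ.λ.0) 0 (λ.0))) (λ.λ.0)
  →1  (λ.λ.λ.0) (λ.λ.λ.0) ((λ.λ.0) (λ.λ.0) (λ.0))
  →2  (λ.λ.0) ((λ.λ.0) (λ.λ.0) (λ.0))
  →3  λ.0

Term B:
  start: (λ.λ.(λ.λ.1) (0 (λ.0))) (λ.λ.λ.1)
  →1  λ.(λ.λ.1) (0 (λ.0))
  →2  λ.λ.1 (λ.0)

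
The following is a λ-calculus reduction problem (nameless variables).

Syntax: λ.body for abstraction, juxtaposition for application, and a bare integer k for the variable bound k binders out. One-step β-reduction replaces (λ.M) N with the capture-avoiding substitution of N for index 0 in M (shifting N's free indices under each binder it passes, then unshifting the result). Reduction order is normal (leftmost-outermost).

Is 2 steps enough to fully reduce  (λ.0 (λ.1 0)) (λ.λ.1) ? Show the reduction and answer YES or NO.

Answer: NO — after 2 steps the term is λ.λ.(λ.λ.1) 0, not yet normal

Working:
  start: (λ.0 (λ.1 0)) (λ.λ.1)
  [1] (λ.λ.1) (λ.(λ.λ.1) 0)
  [2] λ.λ.(λ.λ.1) 0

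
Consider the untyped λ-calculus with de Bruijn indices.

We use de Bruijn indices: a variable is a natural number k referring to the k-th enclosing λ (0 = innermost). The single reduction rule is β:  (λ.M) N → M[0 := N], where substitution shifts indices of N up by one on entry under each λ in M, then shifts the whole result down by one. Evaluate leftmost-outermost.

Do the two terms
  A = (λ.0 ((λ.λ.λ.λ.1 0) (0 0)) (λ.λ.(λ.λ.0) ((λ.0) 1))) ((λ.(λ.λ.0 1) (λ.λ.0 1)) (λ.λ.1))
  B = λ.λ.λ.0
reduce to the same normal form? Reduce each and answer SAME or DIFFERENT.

Answer: SAME — A ⇓ λ.λ.λ.0, B ⇓ λ.λ.λ.0

Working:
Term A:
  start: (λ.0 ((λ.λ.λ.λ.1 0) (0 0)) (λ.λ.(λ.λ.0) ((λ.0) 1))) ((λ.(λ.λ.0 1) (λ.λ.0 1)) (λ.λ.1))
  step 1: (λ.(λ.λ.0 1) (λ.λ.0 1)) (λ.λ.1) ((λ.λ.λ.λ.1 0) ((λ.(λ.λ.0 1) (λ.λ.0 1)) (λ.λ.1) ((λ.(λ.λ.0 1) (λ.λ.0 1)) (λ.λ.1)))) (λ.λ.(λ.λ.0) ((λ.0) 1))
  step 2: (λ.λ.0 1) (λ.λ.0 1) ((λ.λ.λ.λ.1 0) ((λ.(λ.λ.0 1) (λ.λ.0 1)) (λ.λ.1) ((λ.(λ.λ.0 1) (λ.λ.0 1)) (λ.λ.1)))) (λ.λ.(λ.λ.0) ((λ.0) 1))
  step 3: (λ.0 (λ.λ.0 1)) ((λ.λ.λ.λ.1 0) ((λ.(λ.λ.0 1) (λ.λ.0 1)) (λ.λ.1) ((λ.(λ.λ.0 1) (λ.λ.0 1)) (λ.λ.1)))) (λ.λ.(λ.λ.0) ((λ.0) 1))
  step 4: (λ.λ.λ.λ.1 0) ((λ.(λ.λ.0 1) (λ.λ.0 1)) (λ.λ.1) ((λ.(λ.λ.0 1) (λ.λ.0 1)) (λ.λ.1))) (λ.λ.0 1) (λ.λ.(λ.λ.0) ((λ.0) 1))
  step 5: (λ.λ.λ.1 0) (λ.λ.0 1) (λ.λ.(λ.λ.0) ((λ.0) 1))
  step 6: (λ.λ.1 0) (λ.λ.(λ.λ.0) ((λ.0) 1))
  step 7: λ.(λ.λ.(λ.λ.0) ((λ.0) 1)) 0
  step 8: λ.λ.(λ.λ.0) ((λ.0) 1)
  step 9: λ.λ.λ.0

Term B:
  start: λ.λ.λ.0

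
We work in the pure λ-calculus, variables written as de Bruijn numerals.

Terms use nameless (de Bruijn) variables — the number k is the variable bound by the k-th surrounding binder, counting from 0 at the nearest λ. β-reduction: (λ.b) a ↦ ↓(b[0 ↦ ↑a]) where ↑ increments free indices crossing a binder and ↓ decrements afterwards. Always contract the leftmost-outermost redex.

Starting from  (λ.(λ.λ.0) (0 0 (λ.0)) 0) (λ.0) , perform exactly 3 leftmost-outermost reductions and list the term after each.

Answer: after 3 steps: λ.0

Derivation:
  start: (λ.(λ.λ.0) (0 0 (λ.0)) 0) (λ.0)
  →1  (λ.λ.0) ((λ.0) (λ.0) (λ.0)) (λ.0)
  →2  (λ.0) (λ.0)
  →3  λ.0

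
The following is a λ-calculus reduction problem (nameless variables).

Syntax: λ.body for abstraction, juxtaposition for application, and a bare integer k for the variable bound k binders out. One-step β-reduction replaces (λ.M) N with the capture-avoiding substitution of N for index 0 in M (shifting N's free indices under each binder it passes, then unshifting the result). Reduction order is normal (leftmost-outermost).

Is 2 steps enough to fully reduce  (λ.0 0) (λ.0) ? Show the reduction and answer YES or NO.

Answer: YES — reaches normal form λ.0 in 2 ≤ 2 steps

Working:
  start: (λ.0 0) (λ.0)
  step 1: (λ.0) (λ.0)
  step 2: λ.0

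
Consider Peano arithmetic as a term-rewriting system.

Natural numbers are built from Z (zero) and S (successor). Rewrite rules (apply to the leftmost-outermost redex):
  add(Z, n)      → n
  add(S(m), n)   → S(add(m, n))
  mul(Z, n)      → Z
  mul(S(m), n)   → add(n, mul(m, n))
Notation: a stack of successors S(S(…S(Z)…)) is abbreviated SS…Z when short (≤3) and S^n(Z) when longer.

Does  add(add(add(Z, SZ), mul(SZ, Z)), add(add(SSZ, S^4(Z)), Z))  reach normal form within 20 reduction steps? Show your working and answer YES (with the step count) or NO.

  start: add(add(add(Z, SZ), mul(SZ, Z)), add(add(SSZ, S^4(Z)), Z))
  [1] add(add(SZ, mul(SZ, Z)), add(add(SSZ, S^4(Z)), Z))
  [2] add(S(add(Z, mul(SZ, Z))), add(add(SSZ, S^4(Z)), Z))
  [3] S(add(add(Z, mul(SZ, Z)), add(add(SSZ, S^4(Z)), Z)))
  [4] S(add(mul(SZ, Z), add(add(SSZ, S^4(Z)), Z)))
  [5] S(add(add(Z, mul(Z, Z)), add(add(SSZ, S^4(Z)), Z)))
  [6] S(add(mul(Z, Z), add(add(SSZ, S^4(Z)), Z)))
  [7] S(add(Z, add(add(SSZ, S^4(Z)), Z)))
  [8] S(add(add(SSZ, S^4(Z)), Z))
  [9] S(add(S(add(SZ, S^4(Z))), Z))
  [10] S(S(add(add(SZ, S^4(Z)), Z)))
  [11] S(S(add(S(add(Z, S^4(Z))), Z)))
  [12] S(S(S(add(add(Z, S^4(Z)), Z))))
  [13] S(S(S(add(S^4(Z), Z))))
  [14] S(S(S(S(add(SSSZ, Z)))))
  [15] S(S(S(S(S(add(SSZ, Z))))))
  [16] S(S(S(S(S(S(add(SZ, Z)))))))
  [17] S(S(S(S(S(S(S(add(Z, Z))))))))
  [18] S^7(Z)

Answer: YES — reaches normal form S^7(Z) in 18 ≤ 20 steps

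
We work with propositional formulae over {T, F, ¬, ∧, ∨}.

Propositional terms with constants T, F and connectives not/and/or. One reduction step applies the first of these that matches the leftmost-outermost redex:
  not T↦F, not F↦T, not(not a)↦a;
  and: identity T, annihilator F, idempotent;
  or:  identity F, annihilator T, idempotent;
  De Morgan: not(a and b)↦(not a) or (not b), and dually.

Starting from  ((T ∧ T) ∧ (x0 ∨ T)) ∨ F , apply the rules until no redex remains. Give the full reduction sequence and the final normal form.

  start: ((T ∧ T) ∧ (x0 ∨ T)) ∨ F
  →1  (T ∧ T) ∧ (x0 ∨ T)
  →2  T ∧ (x0 ∨ T)
  →3  x0 ∨ T
  →4  T

Answer: normal form = T  (in 4 steps)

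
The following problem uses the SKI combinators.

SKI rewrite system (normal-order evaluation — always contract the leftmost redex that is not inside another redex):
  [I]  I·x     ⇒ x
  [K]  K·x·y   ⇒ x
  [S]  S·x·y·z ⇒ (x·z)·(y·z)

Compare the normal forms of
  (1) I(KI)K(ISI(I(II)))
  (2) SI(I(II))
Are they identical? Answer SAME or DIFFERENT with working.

Answer: SAME — A ⇓ SII, B ⇓ SII

Working:
Term A:
  start: I(KI)K(ISI(I(II)))
  →1  KIK(ISI(I(II)))
  →2  I(ISI(I(II)))
  →3  ISI(I(II))
  →4  SI(I(II))
  →5  SI(II)
  →6  SII

Term B:
  start: SI(I(II))
  →1  SI(II)
  →2  SII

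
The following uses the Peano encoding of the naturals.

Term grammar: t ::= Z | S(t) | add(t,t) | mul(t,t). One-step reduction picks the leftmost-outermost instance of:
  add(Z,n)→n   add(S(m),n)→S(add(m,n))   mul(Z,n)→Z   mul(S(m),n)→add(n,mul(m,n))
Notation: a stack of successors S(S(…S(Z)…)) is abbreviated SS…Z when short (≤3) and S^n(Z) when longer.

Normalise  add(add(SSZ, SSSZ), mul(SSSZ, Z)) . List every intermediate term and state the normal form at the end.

  start: add(add(SSZ, SSSZ), mul(SSSZ, Z))
  →1  add(S(add(SZ, SSSZ)), mul(SSSZ, Z))
  →2  S(add(add(SZ, SSSZ), mul(SSSZ, Z)))
  →3  S(add(S(add(Z, SSSZ)), mul(SSSZ, Z)))
  →4  S(S(add(add(Z, SSSZ), mul(SSSZ, Z))))
  →5  S(S(add(SSSZ, mul(SSSZ, Z))))
  →6  S(S(S(add(SSZ, mul(SSSZ, Z)))))
  →7  S(S(S(S(add(SZ, mul(SSSZ, Z))))))
  →8  S(S(S(S(S(add(Z, mul(SSSZ, Z)))))))
  →9  S(S(S(S(S(mul(SSSZ, Z))))))
  →10  S(S(S(S(S(add(Z, mul(SSZ, Z)))))))
  →11  S(S(S(S(S(mul(SSZ, Z))))))
  →12  S(S(S(S(S(add(Z, mul(SZ, Z)))))))
  →13  S(S(S(S(S(mul(SZ, Z))))))
  →14  S(S(S(S(S(add(Z, mul(Z, Z)))))))
  →15  S(S(S(S(S(mul(Z, Z))))))
  →16  S^5(Z)

Answer: normal form = S^5(Z)  (in 16 steps)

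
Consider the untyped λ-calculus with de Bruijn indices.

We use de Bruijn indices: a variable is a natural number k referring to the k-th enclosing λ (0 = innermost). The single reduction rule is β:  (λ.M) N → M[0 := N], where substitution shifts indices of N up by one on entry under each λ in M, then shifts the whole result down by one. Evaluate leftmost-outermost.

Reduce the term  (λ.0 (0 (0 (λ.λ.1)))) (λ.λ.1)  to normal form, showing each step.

Answer: normal form = λ.λ.λ.λ.λ.1  (in 4 steps)

Derivation:
  start: (λ.0 (0 (0 (λ.λ.1)))) (λ.λ.1)
  [1] (λ.λ.1) ((λ.λ.1) ((λ.λ.1) (λ.λ.1)))
  [2] λ.(λ.λ.1) ((λ.λ.1) (λ.λ.1))
  [3] λ.λ.(λ.λ.1) (λ.λ.1)
  [4] λ.λ.λ.λ.λ.1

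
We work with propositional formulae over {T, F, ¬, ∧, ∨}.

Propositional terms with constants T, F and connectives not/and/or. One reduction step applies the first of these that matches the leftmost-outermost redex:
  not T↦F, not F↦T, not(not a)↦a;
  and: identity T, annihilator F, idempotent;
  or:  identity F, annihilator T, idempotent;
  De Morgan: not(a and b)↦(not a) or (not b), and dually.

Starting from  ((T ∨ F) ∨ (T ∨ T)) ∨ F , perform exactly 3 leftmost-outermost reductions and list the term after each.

  start: ((T ∨ F) ∨ (T ∨ T)) ∨ F
  step 1: (T ∨ F) ∨ (T ∨ T)
  step 2: T ∨ (T ∨ T)
  step 3: T

Answer: after 3 steps: T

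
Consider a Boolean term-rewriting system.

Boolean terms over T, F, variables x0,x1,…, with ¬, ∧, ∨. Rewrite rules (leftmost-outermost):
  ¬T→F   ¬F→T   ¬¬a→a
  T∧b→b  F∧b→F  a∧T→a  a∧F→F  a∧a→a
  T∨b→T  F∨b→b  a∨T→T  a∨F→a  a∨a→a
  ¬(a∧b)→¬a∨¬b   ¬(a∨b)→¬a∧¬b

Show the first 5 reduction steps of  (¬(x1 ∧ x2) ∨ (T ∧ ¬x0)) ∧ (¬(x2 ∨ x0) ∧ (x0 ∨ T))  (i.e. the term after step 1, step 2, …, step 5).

Answer: after 5 steps: ((¬x1 ∨ ¬x2) ∨ ¬x0) ∧ (¬x2 ∧ ¬x0)

Reduction:
  start: (¬(x1 ∧ x2) ∨ (T ∧ ¬x0)) ∧ (¬(x2 ∨ x0) ∧ (x0 ∨ T))
  [1] ((¬x1 ∨ ¬x2) ∨ (T ∧ ¬x0)) ∧ (¬(x2 ∨ x0) ∧ (x0 ∨ T))
  [2] ((¬x1 ∨ ¬x2) ∨ ¬x0) ∧ (¬(x2 ∨ x0) ∧ (x0 ∨ T))
  [3] ((¬x1 ∨ ¬x2) ∨ ¬x0) ∧ ((¬x2 ∧ ¬x0) ∧ (x0 ∨ T))
  [4] ((¬x1 ∨ ¬x2) ∨ ¬x0) ∧ ((¬x2 ∧ ¬x0) ∧ T)
  [5] ((¬x1 ∨ ¬x2) ∨ ¬x0) ∧ (¬x2 ∧ ¬x0)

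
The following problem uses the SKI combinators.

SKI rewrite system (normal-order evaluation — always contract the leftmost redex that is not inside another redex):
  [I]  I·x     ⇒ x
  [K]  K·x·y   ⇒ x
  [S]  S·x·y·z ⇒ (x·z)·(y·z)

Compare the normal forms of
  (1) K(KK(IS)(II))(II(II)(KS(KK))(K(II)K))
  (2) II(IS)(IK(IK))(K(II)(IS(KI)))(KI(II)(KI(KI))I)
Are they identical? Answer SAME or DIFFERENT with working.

Answer: SAME — A ⇓ KI, B ⇓ KI

Working:
Term A:
  start: K(KK(IS)(II))(II(II)(KS(KK))(K(II)K))
  step 1: KK(IS)(II)
  step 2: K(II)
  step 3: KI

Term B:
  start: II(IS)(IK(IK))(K(II)(IS(KI)))(KI(II)(KI(KI))I)
  step 1: I(IS)(IK(IK))(K(II)(IS(KI)))(KI(II)(KI(KI))I)
  step 2: IS(IK(IK))(K(II)(IS(KI)))(KI(II)(KI(KI))I)
  step 3: S(IK(IK))(K(II)(IS(KI)))(KI(II)(KI(KI))I)
  step 4: IK(IK)(KI(II)(KI(KI))I)(K(II)(IS(KI))(KI(II)(KI(KI))I))
  step 5: K(IK)(KI(II)(KI(KI))I)(K(II)(IS(KI))(KI(II)(KI(KI))I))
  step 6: IK(K(II)(IS(KI))(KI(II)(KI(KI))I))
  step 7: K(K(II)(IS(KI))(KI(II)(KI(KI))I))
  step 8: K(II(KI(II)(KI(KI))I))
  step 9: K(I(KI(II)(KI(KI))I))
  step 10: K(KI(II)(KI(KI))I)
  step 11: K(I(KI(KI))I)
  step 12: K(KI(KI)I)
  step 13: K(II)
  step 14: KI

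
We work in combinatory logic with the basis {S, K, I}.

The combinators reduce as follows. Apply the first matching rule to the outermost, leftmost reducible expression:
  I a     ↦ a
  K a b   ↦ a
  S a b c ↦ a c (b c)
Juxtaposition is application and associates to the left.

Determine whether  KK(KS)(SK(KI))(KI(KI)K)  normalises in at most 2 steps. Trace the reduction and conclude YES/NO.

Answer: YES — reaches normal form SK(KI) in 2 ≤ 2 steps

Derivation:
  start: KK(KS)(SK(KI))(KI(KI)K)
  [1] K(SK(KI))(KI(KI)K)
  [2] SK(KI)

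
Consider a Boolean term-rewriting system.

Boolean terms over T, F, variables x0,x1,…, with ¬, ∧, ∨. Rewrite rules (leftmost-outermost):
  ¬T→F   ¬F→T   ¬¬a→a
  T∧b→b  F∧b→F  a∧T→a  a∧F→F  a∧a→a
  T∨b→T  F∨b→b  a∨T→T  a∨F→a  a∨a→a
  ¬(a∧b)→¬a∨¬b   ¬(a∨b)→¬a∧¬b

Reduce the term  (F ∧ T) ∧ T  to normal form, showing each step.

Answer: normal form = F  (in 2 steps)

Working:
  start: (F ∧ T) ∧ T
  →1  F ∧ T
  →2  F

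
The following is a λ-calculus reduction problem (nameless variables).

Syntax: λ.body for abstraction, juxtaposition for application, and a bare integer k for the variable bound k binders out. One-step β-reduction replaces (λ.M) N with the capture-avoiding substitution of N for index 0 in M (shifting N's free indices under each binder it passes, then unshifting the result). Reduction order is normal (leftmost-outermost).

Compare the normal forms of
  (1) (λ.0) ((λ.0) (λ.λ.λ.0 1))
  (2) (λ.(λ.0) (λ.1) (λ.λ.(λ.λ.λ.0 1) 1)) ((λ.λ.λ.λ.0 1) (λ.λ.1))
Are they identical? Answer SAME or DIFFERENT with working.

Answer: SAME — A ⇓ λ.λ.λ.0 1, B ⇓ λ.λ.λ.0 1

Reduction:
Term A:
  start: (λ.0) ((λ.0) (λ.λ.λ.0 1))
  [1] (λ.0) (λ.λ.λ.0 1)
  [2] λ.λ.λ.0 1

Term B:
  start: (λ.(λ.0) (λ.1) (λ.λ.(λ.λ.λ.0 1) 1)) ((λ.λ.λ.λ.0 1) (λ.λ.1))
  [1] (λ.0) (λ.(λ.λ.λ.λ.0 1) (λ.λ.1)) (λ.λ.(λ.λ.λ.0 1) 1)
  [2] (λ.(λ.λ.λ.λ.0 1) (λ.λ.1)) (λ.λ.(λ.λ.λ.0 1) 1)
  [3] (λ.λ.λ.λ.0 1) (λ.λ.1)
  [4] λ.λ.λ.0 1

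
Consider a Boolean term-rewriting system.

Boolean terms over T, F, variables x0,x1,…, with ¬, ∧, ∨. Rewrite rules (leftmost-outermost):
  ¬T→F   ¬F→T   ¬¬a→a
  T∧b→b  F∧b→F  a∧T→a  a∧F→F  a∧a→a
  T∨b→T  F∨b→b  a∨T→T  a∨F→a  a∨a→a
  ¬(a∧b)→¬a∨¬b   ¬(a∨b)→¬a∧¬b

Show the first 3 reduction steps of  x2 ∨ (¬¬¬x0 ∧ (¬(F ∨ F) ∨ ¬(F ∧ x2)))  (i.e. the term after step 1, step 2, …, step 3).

Answer: after 3 steps: x2 ∨ (¬x0 ∧ (¬F ∨ ¬(F ∧ x2)))

Working:
  start: x2 ∨ (¬¬¬x0 ∧ (¬(F ∨ F) ∨ ¬(F ∧ x2)))
  →1  x2 ∨ (¬x0 ∧ (¬(F ∨ F) ∨ ¬(F ∧ x2)))
  →2  x2 ∨ (¬x0 ∧ ((¬F ∧ ¬F) ∨ ¬(F ∧ x2)))
  →3  x2 ∨ (¬x0 ∧ (¬F ∨ ¬(F ∧ x2)))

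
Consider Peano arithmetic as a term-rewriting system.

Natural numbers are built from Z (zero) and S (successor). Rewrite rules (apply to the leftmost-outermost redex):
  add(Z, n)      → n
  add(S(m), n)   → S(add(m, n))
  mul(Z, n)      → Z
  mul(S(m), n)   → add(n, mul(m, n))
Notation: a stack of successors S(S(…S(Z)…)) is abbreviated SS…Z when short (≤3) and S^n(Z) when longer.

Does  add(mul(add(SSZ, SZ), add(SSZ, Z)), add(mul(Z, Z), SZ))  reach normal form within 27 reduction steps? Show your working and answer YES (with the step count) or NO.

  start: add(mul(add(SSZ, SZ), add(SSZ, Z)), add(mul(Z, Z), SZ))
  [1] add(mul(S(add(SZ, SZ)), add(SSZ, Z)), add(mul(Z, Z), SZ))
  [2] add(add(add(SSZ, Z), mul(add(SZ, SZ), add(SSZ, Z))), add(mul(Z, Z), SZ))
  [3] add(add(S(add(SZ, Z)), mul(add(SZ, SZ), add(SSZ, Z))), add(mul(Z, Z), SZ))
  [4] add(S(add(add(SZ, Z), mul(add(SZ, SZ), add(SSZ, Z)))), add(mul(Z, Z), SZ))
  [5] S(add(add(add(SZ, Z), mul(add(SZ, SZ), add(SSZ, Z))), add(mul(Z, Z), SZ)))
  [6] S(add(add(S(add(Z, Z)), mul(add(SZ, SZ), add(SSZ, Z))), add(mul(Z, Z), SZ)))
  [7] S(add(S(add(add(Z, Z), mul(add(SZ, SZ), add(SSZ, Z)))), add(mul(Z, Z), SZ)))
  [8] S(S(add(add(add(Z, Z), mul(add(SZ, SZ), add(SSZ, Z))), add(mul(Z, Z), SZ))))
  [9] S(S(add(add(Z, mul(add(SZ, SZ), add(SSZ, Z))), add(mul(Z, Z), SZ))))
  [10] S(S(add(mul(add(SZ, SZ), add(SSZ, Z)), add(mul(Z, Z), SZ))))
  [11] S(S(add(mul(S(add(Z, SZ)), add(SSZ, Z)), add(mul(Z, Z), SZ))))
  [12] S(S(add(add(add(SSZ, Z), mul(add(Z, SZ), add(SSZ, Z))), add(mul(Z, Z), SZ))))
  [13] S(S(add(add(S(add(SZ, Z)), mul(add(Z, SZ), add(SSZ, Z))), add(mul(Z, Z), SZ))))
  [14] S(S(add(S(add(add(SZ, Z), mul(add(Z, SZ), add(SSZ, Z)))), add(mul(Z, Z), SZ))))
  [15] S(S(S(add(add(add(SZ, Z), mul(add(Z, SZ), add(SSZ, Z))), add(mul(Z, Z), SZ)))))
  [16] S(S(S(add(add(S(add(Z, Z)), mul(add(Z, SZ), add(SSZ, Z))), add(mul(Z, Z), SZ)))))
  [17] S(S(S(add(S(add(add(Z, Z), mul(add(Z, SZ), add(SSZ, Z)))), add(mul(Z, Z), SZ)))))
  [18] S(S(S(S(add(add(add(Z, Z), mul(add(Z, SZ), add(SSZ, Z))), add(mul(Z, Z), SZ))))))
  [19] S(S(S(S(add(add(Z, mul(add(Z, SZ), add(SSZ, Z))), add(mul(Z, Z), SZ))))))
  [20] S(S(S(S(add(mul(add(Z, SZ), add(SSZ, Z)), add(mul(Z, Z), SZ))))))
  [21] S(S(S(S(add(mul(SZ, add(SSZ, Z)), add(mul(Z, Z), SZ))))))
  [22] S(S(S(S(add(add(add(SSZ, Z), mul(Z, add(SSZ, Z))), add(mul(Z, Z), SZ))))))
  [23] S(S(S(S(add(add(S(add(SZ, Z)), mul(Z, add(SSZ, Z))), add(mul(Z, Z), SZ))))))
  [24] S(S(S(S(add(S(add(add(SZ, Z), mul(Z, add(SSZ, Z)))), add(mul(Z, Z), SZ))))))
  [25] S(S(S(S(S(add(add(add(SZ, Z), mul(Z, add(SSZ, Z))), add(mul(Z, Z), SZ)))))))
  [26] S(S(S(S(S(add(add(S(add(Z, Z)), mul(Z, add(SSZ, Z))), add(mul(Z, Z), SZ)))))))
  [27] S(S(S(S(S(add(S(add(add(Z, Z), mul(Z, add(SSZ, Z)))), add(mul(Z, Z), SZ)))))))

Answer: NO — after 27 steps the term is S(S(S(S(S(add(S(add(add(Z, Z), mul(Z, add(SSZ, Z)))), add(mul(Z, Z), SZ))))))), not yet normal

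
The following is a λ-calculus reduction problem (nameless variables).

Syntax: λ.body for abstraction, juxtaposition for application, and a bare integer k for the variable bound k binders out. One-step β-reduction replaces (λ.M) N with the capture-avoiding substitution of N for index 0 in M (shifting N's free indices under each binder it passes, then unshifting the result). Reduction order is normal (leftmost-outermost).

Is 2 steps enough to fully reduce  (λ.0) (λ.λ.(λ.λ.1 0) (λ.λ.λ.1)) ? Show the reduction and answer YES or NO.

  start: (λ.0) (λ.λ.(λ.λ.1 0) (λ.λ.λ.1))
  [1] λ.λ.(λ.λ.1 0) (λ.λ.λ.1)
  [2] λ.λ.λ.(λ.λ.λ.1) 0

Answer: NO — after 2 steps the term is λ.λ.λ.(λ.λ.λ.1) 0, not yet normal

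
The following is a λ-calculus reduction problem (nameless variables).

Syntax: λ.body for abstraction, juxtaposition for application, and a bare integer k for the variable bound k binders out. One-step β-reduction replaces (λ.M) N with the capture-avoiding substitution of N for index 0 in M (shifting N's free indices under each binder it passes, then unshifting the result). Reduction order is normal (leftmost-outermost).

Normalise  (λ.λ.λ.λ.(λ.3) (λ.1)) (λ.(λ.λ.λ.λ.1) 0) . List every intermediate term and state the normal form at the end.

  start: (λ.λ.λ.λ.(λ.3) (λ.1)) (λ.(λ.λ.λ.λ.1) 0)
  step 1: λ.λ.λ.(λ.3) (λ.1)
  step 2: λ.λ.λ.2

Answer: normal form = λ.λ.λ.2  (in 2 steps)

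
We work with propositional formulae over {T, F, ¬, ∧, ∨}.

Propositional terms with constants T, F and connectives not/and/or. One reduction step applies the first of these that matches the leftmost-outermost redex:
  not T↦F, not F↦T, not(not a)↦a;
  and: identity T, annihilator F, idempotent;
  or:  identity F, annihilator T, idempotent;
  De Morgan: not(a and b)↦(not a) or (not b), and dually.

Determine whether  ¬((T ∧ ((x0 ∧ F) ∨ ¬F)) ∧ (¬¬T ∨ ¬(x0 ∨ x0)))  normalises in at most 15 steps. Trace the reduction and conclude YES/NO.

Answer: YES — reaches normal form F in 15 ≤ 15 steps

Working:
  start: ¬((T ∧ ((x0 ∧ F) ∨ ¬F)) ∧ (¬¬T ∨ ¬(x0 ∨ x0)))
  step 1: ¬(T ∧ ((x0 ∧ F) ∨ ¬F)) ∨ ¬(¬¬T ∨ ¬(x0 ∨ x0))
  step 2: (¬T ∨ ¬((x0 ∧ F) ∨ ¬F)) ∨ ¬(¬¬T ∨ ¬(x0 ∨ x0))
  step 3: (F ∨ ¬((x0 ∧ F) ∨ ¬F)) ∨ ¬(¬¬T ∨ ¬(x0 ∨ x0))
  step 4: ¬((x0 ∧ F) ∨ ¬F) ∨ ¬(¬¬T ∨ ¬(x0 ∨ x0))
  step 5: (¬(x0 ∧ F) ∧ ¬¬F) ∨ ¬(¬¬T ∨ ¬(x0 ∨ x0))
  step 6: ((¬x0 ∨ ¬F) ∧ ¬¬F) ∨ ¬(¬¬T ∨ ¬(x0 ∨ x0))
  step 7: ((¬x0 ∨ T) ∧ ¬¬F) ∨ ¬(¬¬T ∨ ¬(x0 ∨ x0))
  step 8: (T ∧ ¬¬F) ∨ ¬(¬¬T ∨ ¬(x0 ∨ x0))
  step 9: ¬¬F ∨ ¬(¬¬T ∨ ¬(x0 ∨ x0))
  step 10: F ∨ ¬(¬¬T ∨ ¬(x0 ∨ x0))
  step 11: ¬(¬¬T ∨ ¬(x0 ∨ x0))
  step 12: ¬¬¬T ∧ ¬¬(x0 ∨ x0)
  step 13: ¬T ∧ ¬¬(x0 ∨ x0)
  step 14: F ∧ ¬¬(x0 ∨ x0)
  step 15: F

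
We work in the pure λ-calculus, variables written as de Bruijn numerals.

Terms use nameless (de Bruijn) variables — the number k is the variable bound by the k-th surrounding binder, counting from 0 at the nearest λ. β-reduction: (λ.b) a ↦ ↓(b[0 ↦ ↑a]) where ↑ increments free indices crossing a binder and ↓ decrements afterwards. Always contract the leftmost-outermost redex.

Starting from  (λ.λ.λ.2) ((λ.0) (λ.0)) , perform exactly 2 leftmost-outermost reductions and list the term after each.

  start: (λ.λ.λ.2) ((λ.0) (λ.0))
  [1] λ.λ.(λ.0) (λ.0)
  [2] λ.λ.λ.0

Answer: after 2 steps: λ.λ.λ.0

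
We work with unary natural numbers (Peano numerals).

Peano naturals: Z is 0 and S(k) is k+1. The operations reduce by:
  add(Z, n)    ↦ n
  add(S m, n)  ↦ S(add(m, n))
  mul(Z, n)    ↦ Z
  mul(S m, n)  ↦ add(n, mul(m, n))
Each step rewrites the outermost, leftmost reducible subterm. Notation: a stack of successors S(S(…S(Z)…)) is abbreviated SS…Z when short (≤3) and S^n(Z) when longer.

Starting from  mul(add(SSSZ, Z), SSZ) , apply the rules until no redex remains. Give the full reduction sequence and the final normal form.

  start: mul(add(SSSZ, Z), SSZ)
  [1] mul(S(add(SSZ, Z)), SSZ)
  [2] add(SSZ, mul(add(SSZ, Z), SSZ))
  [3] S(add(SZ, mul(add(SSZ, Z), SSZ)))
  [4] S(S(add(Z, mul(add(SSZ, Z), SSZ))))
  [5] S(S(mul(add(SSZ, Z), SSZ)))
  [6] S(S(mul(S(add(SZ, Z)), SSZ)))
  [7] S(S(add(SSZ, mul(add(SZ, Z), SSZ))))
  [8] S(S(S(add(SZ, mul(add(SZ, Z), SSZ)))))
  [9] S(S(S(S(add(Z, mul(add(SZ, Z), SSZ))))))
  [10] S(S(S(S(mul(add(SZ, Z), SSZ)))))
  [11] S(S(S(S(mul(S(add(Z, Z)), SSZ)))))
  [12] S(S(S(S(add(SSZ, mul(add(Z, Z), SSZ))))))
  [13] S(S(S(S(S(add(SZ, mul(add(Z, Z), SSZ)))))))
  [14] S(S(S(S(S(S(add(Z, mul(add(Z, Z), SSZ))))))))
  [15] S(S(S(S(S(S(mul(add(Z, Z), SSZ)))))))
  [16] S(S(S(S(S(S(mul(Z, SSZ)))))))
  [17] S^6(Z)

Answer: normal form = S^6(Z)  (in 17 steps)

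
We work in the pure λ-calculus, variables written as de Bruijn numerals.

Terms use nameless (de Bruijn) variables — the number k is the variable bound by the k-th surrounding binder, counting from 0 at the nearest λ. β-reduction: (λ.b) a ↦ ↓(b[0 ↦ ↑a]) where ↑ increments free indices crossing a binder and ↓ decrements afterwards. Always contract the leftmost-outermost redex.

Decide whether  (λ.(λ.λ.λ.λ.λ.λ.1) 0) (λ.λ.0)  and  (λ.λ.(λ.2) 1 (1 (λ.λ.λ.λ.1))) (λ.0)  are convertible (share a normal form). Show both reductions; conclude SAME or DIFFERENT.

Term A:
  start: (λ.(λ.λ.λ.λ.λ.λ.1) 0) (λ.λ.0)
  [1] (λ.λ.λ.λ.λ.λ.1) (λ.λ.0)
  [2] λ.λ.λ.λ.λ.1

Term B:
  start: (λ.λ.(λ.2) 1 (1 (λ.λ.λ.λ.1))) (λ.0)
  [1] λ.(λ.λ.0) (λ.0) ((λ.0) (λ.λ.λ.λ.1))
  [2] λ.(λ.0) ((λ.0) (λ.λ.λ.λ.1))
  [3] λ.(λ.0) (λ.λ.λ.λ.1)
  [4] λ.λ.λ.λ.λ.1

Answer: SAME — A ⇓ λ.λ.λ.λ.λ.1, B ⇓ λ.λ.λ.λ.λ.1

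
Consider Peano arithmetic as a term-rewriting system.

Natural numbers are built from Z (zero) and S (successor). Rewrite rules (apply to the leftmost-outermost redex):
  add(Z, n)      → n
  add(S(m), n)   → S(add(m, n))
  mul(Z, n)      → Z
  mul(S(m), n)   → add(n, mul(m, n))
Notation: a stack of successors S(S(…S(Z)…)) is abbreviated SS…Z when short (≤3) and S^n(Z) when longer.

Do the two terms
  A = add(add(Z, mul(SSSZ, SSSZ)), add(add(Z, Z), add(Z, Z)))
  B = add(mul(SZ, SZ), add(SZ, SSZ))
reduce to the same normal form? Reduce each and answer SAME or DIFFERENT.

Term A:
  start: add(add(Z, mul(SSSZ, SSSZ)), add(add(Z, Z), add(Z, Z)))
  [1] add(mul(SSSZ, SSSZ), add(add(Z, Z), add(Z, Z)))
  [2] add(add(SSSZ, mul(SSZ, SSSZ)), add(add(Z, Z), add(Z, Z)))
  [3] add(S(add(SSZ, mul(SSZ, SSSZ))), add(add(Z, Z), add(Z, Z)))
  [4] S(add(add(SSZ, mul(SSZ, SSSZ)), add(add(Z, Z), add(Z, Z))))
  [5] S(add(S(add(SZ, mul(SSZ, SSSZ))), add(add(Z, Z), add(Z, Z))))
  [6] S(S(add(add(SZ, mul(SSZ, SSSZ)), add(add(Z, Z), add(Z, Z)))))
  [7] S(S(add(S(add(Z, mul(SSZ, SSSZ))), add(add(Z, Z), add(Z, Z)))))
  [8] S(S(S(add(add(Z, mul(SSZ, SSSZ)), add(add(Z, Z), add(Z, Z))))))
  [9] S(S(S(add(mul(SSZ, SSSZ), add(add(Z, Z), add(Z, Z))))))
  [10] S(S(S(add(add(SSSZ, mul(SZ, SSSZ)), add(add(Z, Z), add(Z, Z))))))
  [11] S(S(S(add(S(add(SSZ, mul(SZ, SSSZ))), add(add(Z, Z), add(Z, Z))))))
  [12] S(S(S(S(add(add(SSZ, mul(SZ, SSSZ)), add(add(Z, Z), add(Z, Z)))))))
  [13] S(S(S(S(add(S(add(SZ, mul(SZ, SSSZ))), add(add(Z, Z), add(Z, Z)))))))
  [14] S(S(S(S(S(add(add(SZ, mul(SZ, SSSZ)), add(add(Z, Z), add(Z, Z))))))))
  [15] S(S(S(S(S(add(S(add(Z, mul(SZ, SSSZ))), add(add(Z, Z), add(Z, Z))))))))
  [16] S(S(S(S(S(S(add(add(Z, mul(SZ, SSSZ)), add(add(Z, Z), add(Z, Z)))))))))
  [17] S(S(S(S(S(S(add(mul(SZ, SSSZ), add(add(Z, Z), add(Z, Z)))))))))
  [18] S(S(S(S(S(S(add(add(SSSZ, mul(Z, SSSZ)), add(add(Z, Z), add(Z, Z)))))))))
  [19] S(S(S(S(S(S(add(S(add(SSZ, mul(Z, SSSZ))), add(add(Z, Z), add(Z, Z)))))))))
  [20] S(S(S(S(S(S(S(add(add(SSZ, mul(Z, SSSZ)), add(add(Z, Z), add(Z, Z))))))))))
  [21] S(S(S(S(S(S(S(add(S(add(SZ, mul(Z, SSSZ))), add(add(Z, Z), add(Z, Z))))))))))
  [22] S(S(S(S(S(S(S(S(add(add(SZ, mul(Z, SSSZ)), add(add(Z, Z), add(Z, Z)))))))))))
  [23] S(S(S(S(S(S(S(S(add(S(add(Z, mul(Z, SSSZ))), add(add(Z, Z), add(Z, Z)))))))))))
  [24] S(S(S(S(S(S(S(S(S(add(add(Z, mul(Z, SSSZ)), add(add(Z, Z), add(Z, Z))))))))))))
  [25] S(S(S(S(S(S(S(S(S(add(mul(Z, SSSZ), add(add(Z, Z), add(Z, Z))))))))))))
  [26] S(S(S(S(S(S(S(S(S(add(Z, add(add(Z, Z), add(Z, Z))))))))))))
  [27] S(S(S(S(S(S(S(S(S(add(add(Z, Z), add(Z, Z)))))))))))
  [28] S(S(S(S(S(S(S(S(S(add(Z, add(Z, Z)))))))))))
  [29] S(S(S(S(S(S(S(S(S(add(Z, Z))))))))))
  [30] S^9(Z)

Term B:
  start: add(mul(SZ, SZ), add(SZ, SSZ))
  [1] add(add(SZ, mul(Z, SZ)), add(SZ, SSZ))
  [2] add(S(add(Z, mul(Z, SZ))), add(SZ, SSZ))
  [3] S(add(add(Z, mul(Z, SZ)), add(SZ, SSZ)))
  [4] S(add(mul(Z, SZ), add(SZ, SSZ)))
  [5] S(add(Z, add(SZ, SSZ)))
  [6] S(add(SZ, SSZ))
  [7] S(S(add(Z, SSZ)))
  [8] S^4(Z)

Answer: DIFFERENT — A ⇓ S^9(Z), B ⇓ S^4(Z)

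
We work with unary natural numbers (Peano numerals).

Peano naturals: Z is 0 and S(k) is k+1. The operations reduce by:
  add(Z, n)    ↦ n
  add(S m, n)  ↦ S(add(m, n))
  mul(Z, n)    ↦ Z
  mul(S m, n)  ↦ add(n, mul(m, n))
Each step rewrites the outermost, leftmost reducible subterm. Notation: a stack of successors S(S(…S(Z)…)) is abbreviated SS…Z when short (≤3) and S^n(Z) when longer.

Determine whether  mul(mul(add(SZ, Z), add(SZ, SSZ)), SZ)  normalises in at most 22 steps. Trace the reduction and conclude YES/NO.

  start: mul(mul(add(SZ, Z), add(SZ, SSZ)), SZ)
  →1  mul(mul(S(add(Z, Z)), add(SZ, SSZ)), SZ)
  →2  mul(add(add(SZ, SSZ), mul(add(Z, Z), add(SZ, SSZ))), SZ)
  →3  mul(add(S(add(Z, SSZ)), mul(add(Z, Z), add(SZ, SSZ))), SZ)
  →4  mul(S(add(add(Z, SSZ), mul(add(Z, Z), add(SZ, SSZ)))), SZ)
  →5  add(SZ, mul(add(add(Z, SSZ), mul(add(Z, Z), add(SZ, SSZ))), SZ))
  →6  S(add(Z, mul(add(add(Z, SSZ), mul(add(Z, Z), add(SZ, SSZ))), SZ)))
  →7  S(mul(add(add(Z, SSZ), mul(add(Z, Z), add(SZ, SSZ))), SZ))
  →8  S(mul(add(SSZ, mul(add(Z, Z), add(SZ, SSZ))), SZ))
  →9  S(mul(S(add(SZ, mul(add(Z, Z), add(SZ, SSZ)))), SZ))
  →10  S(add(SZ, mul(add(SZ, mul(add(Z, Z), add(SZ, SSZ))), SZ)))
  →11  S(S(add(Z, mul(add(SZ, mul(add(Z, Z), add(SZ, SSZ))), SZ))))
  →12  S(S(mul(add(SZ, mul(add(Z, Z), add(SZ, SSZ))), SZ)))
  →13  S(S(mul(S(add(Z, mul(add(Z, Z), add(SZ, SSZ)))), SZ)))
  →14  S(S(add(SZ, mul(add(Z, mul(add(Z, Z), add(SZ, SSZ))), SZ))))
  →15  S(S(S(add(Z, mul(add(Z, mul(add(Z, Z), add(SZ, SSZ))), SZ)))))
  →16  S(S(S(mul(add(Z, mul(add(Z, Z), add(SZ, SSZ))), SZ))))
  →17  S(S(S(mul(mul(add(Z, Z), add(SZ, SSZ)), SZ))))
  →18  S(S(S(mul(mul(Z, add(SZ, SSZ)), SZ))))
  →19  S(S(S(mul(Z, SZ))))
  →20  SSSZ

Answer: YES — reaches normal form SSSZ in 20 ≤ 22 steps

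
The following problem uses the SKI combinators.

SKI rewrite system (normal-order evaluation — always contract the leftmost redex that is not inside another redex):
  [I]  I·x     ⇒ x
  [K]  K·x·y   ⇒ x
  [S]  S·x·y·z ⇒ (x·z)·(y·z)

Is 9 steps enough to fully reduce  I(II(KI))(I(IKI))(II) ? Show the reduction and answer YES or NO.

  start: I(II(KI))(I(IKI))(II)
  →1  II(KI)(I(IKI))(II)
  →2  I(KI)(I(IKI))(II)
  →3  KI(I(IKI))(II)
  →4  I(II)
  →5  II
  →6  I

Answer: YES — reaches normal form I in 6 ≤ 9 steps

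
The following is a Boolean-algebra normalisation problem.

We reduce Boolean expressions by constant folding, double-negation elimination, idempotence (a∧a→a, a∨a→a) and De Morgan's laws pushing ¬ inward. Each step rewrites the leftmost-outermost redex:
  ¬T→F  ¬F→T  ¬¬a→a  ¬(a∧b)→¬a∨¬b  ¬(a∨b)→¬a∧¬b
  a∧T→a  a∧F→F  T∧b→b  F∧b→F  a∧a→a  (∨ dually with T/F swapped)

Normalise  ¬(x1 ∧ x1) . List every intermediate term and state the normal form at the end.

  start: ¬(x1 ∧ x1)
  →1  ¬x1 ∨ ¬x1
  →2  ¬x1

Answer: normal form = ¬x1  (in 2 steps)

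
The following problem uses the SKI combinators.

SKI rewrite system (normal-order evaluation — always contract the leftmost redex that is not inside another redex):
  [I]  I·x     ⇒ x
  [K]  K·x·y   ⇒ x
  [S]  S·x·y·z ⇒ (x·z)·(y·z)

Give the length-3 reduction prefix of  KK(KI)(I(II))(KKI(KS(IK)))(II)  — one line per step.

Answer: after 3 steps: II(II)

Derivation:
  start: KK(KI)(I(II))(KKI(KS(IK)))(II)
  →1  K(I(II))(KKI(KS(IK)))(II)
  →2  I(II)(II)
  →3  II(II)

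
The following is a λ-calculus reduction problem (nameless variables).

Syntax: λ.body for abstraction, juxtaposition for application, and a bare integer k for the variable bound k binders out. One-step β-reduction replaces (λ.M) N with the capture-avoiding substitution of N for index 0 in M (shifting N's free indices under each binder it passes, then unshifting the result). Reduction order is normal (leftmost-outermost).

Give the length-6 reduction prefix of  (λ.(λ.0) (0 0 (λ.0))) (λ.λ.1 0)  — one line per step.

Answer: after 6 steps: λ.0

Derivation:
  start: (λ.(λ.0) (0 0 (λ.0))) (λ.λ.1 0)
  step 1: (λ.0) ((λ.λ.1 0) (λ.λ.1 0) (λ.0))
  step 2: (λ.λ.1 0) (λ.λ.1 0) (λ.0)
  step 3: (λ.(λ.λ.1 0) 0) (λ.0)
  step 4: (λ.λ.1 0) (λ.0)
  step 5: λ.(λ.0) 0
  step 6: λ.0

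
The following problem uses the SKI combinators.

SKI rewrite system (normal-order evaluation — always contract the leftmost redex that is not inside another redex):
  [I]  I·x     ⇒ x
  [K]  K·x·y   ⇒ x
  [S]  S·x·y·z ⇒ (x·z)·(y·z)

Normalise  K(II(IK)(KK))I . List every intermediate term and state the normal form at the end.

Answer: normal form = K(KK)  (in 4 steps)

Derivation:
  start: K(II(IK)(KK))I
  →1  II(IK)(KK)
  →2  I(IK)(KK)
  →3  IK(KK)
  →4  K(KK)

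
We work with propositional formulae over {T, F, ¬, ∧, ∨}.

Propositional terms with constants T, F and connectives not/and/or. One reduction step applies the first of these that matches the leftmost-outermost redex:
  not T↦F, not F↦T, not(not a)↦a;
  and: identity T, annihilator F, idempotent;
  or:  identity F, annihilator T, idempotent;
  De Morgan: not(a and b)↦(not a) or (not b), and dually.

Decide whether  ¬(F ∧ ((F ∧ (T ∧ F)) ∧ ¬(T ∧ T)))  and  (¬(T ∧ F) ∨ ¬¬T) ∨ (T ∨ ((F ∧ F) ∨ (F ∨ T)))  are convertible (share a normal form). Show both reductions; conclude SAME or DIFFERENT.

Answer: SAME — A ⇓ T, B ⇓ T

Derivation:
Term A:
  start: ¬(F ∧ ((F ∧ (T ∧ F)) ∧ ¬(T ∧ T)))
  →1  ¬F ∨ ¬((F ∧ (T ∧ F)) ∧ ¬(T ∧ T))
  →2  T ∨ ¬((F ∧ (T ∧ F)) ∧ ¬(T ∧ T))
  →3  T

Term B:
  start: (¬(T ∧ F) ∨ ¬¬T) ∨ (T ∨ ((F ∧ F) ∨ (F ∨ T)))
  →1  ((¬T ∨ ¬F) ∨ ¬¬T) ∨ (T ∨ ((F ∧ F) ∨ (F ∨ T)))
  →2  ((F ∨ ¬F) ∨ ¬¬T) ∨ (T ∨ ((F ∧ F) ∨ (F ∨ T)))
  →3  (¬F ∨ ¬¬T) ∨ (T ∨ ((F ∧ F) ∨ (F ∨ T)))
  →4  (T ∨ ¬¬T) ∨ (T ∨ ((F ∧ F) ∨ (F ∨ T)))
  →5  T ∨ (T ∨ ((F ∧ F) ∨ (F ∨ T)))
  →6  T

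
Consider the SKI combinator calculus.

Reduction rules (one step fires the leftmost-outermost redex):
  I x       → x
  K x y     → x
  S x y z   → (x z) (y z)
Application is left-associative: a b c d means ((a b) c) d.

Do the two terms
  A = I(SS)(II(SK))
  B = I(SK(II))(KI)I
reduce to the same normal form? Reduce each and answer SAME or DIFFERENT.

Term A:
  start: I(SS)(II(SK))
  →1  SS(II(SK))
  →2  SS(I(SK))
  →3  SS(SK)

Term B:
  start: I(SK(II))(KI)I
  →1  SK(II)(KI)I
  →2  K(KI)(II(KI))I
  →3  KII
  →4  I

Answer: DIFFERENT — A ⇓ SS(SK), B ⇓ I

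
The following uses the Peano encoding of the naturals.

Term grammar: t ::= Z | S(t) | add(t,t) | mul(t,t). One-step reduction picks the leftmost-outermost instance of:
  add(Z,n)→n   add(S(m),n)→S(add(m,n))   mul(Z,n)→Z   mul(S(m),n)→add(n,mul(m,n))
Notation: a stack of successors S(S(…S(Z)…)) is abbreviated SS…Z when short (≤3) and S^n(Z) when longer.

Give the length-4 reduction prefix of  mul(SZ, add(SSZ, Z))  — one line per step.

  start: mul(SZ, add(SSZ, Z))
  →1  add(add(SSZ, Z), mul(Z, add(SSZ, Z)))
  →2  add(S(add(SZ, Z)), mul(Z, add(SSZ, Z)))
  →3  S(add(add(SZ, Z), mul(Z, add(SSZ, Z))))
  →4  S(add(S(add(Z, Z)), mul(Z, add(SSZ, Z))))

Answer: after 4 steps: S(add(S(add(Z, Z)), mul(Z, add(SSZ, Z))))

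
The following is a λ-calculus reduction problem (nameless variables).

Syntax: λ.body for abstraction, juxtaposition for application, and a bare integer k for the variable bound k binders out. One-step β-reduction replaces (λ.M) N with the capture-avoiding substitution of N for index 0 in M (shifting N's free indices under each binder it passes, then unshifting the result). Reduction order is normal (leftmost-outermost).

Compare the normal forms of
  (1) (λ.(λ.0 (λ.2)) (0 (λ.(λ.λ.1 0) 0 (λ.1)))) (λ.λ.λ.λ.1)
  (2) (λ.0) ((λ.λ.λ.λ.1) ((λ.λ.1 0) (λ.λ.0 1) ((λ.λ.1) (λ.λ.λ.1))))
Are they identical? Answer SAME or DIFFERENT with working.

Term A:
  start: (λ.(λ.0 (λ.2)) (0 (λ.(λ.λ.1 0) 0 (λ.1)))) (λ.λ.λ.λ.1)
  →1  (λ.0 (λ.λ.λ.λ.λ.1)) ((λ.λ.λ.λ.1) (λ.(λ.λ.1 0) 0 (λ.1)))
  →2  (λ.λ.λ.λ.1) (λ.(λ.λ.1 0) 0 (λ.1)) (λ.λ.λ.λ.λ.1)
  →3  (λ.λ.λ.1) (λ.λ.λ.λ.λ.1)
  →4  λ.λ.1

Term B:
  start: (λ.0) ((λ.λ.λ.λ.1) ((λ.λ.1 0) (λ.λ.0 1) ((λ.λ.1) (λ.λ.λ.1))))
  →1  (λ.λ.λ.λ.1) ((λ.λ.1 0) (λ.λ.0 1) ((λ.λ.1) (λ.λ.λ.1)))
  →2  λ.λ.λ.1

Answer: DIFFERENT — A ⇓ λ.λ.1, B ⇓ λ.λ.λ.1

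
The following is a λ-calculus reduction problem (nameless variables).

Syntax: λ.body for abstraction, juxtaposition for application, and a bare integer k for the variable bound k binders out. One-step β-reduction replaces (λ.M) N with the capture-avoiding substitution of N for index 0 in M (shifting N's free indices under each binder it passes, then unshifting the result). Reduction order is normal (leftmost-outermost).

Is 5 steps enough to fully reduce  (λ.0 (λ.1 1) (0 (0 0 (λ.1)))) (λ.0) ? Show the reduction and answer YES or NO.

  start: (λ.0 (λ.1 1) (0 (0 0 (λ.1)))) (λ.0)
  [1] (λ.0) (λ.(λ.0) (λ.0)) ((λ.0) ((λ.0) (λ.0) (λ.λ.0)))
  [2] (λ.(λ.0) (λ.0)) ((λ.0) ((λ.0) (λ.0) (λ.λ.0)))
  [3] (λ.0) (λ.0)
  [4] λ.0

Answer: YES — reaches normal form λ.0 in 4 ≤ 5 steps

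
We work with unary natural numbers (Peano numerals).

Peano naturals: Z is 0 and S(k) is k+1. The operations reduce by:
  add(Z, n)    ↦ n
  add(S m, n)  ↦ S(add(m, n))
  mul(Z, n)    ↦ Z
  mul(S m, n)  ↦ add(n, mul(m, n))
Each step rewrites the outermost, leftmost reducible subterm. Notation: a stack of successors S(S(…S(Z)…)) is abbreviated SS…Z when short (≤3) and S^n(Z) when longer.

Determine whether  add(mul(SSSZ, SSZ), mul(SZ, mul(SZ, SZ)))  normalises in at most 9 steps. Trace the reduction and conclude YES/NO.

  start: add(mul(SSSZ, SSZ), mul(SZ, mul(SZ, SZ)))
  →1  add(add(SSZ, mul(SSZ, SSZ)), mul(SZ, mul(SZ, SZ)))
  →2  add(S(add(SZ, mul(SSZ, SSZ))), mul(SZ, mul(SZ, SZ)))
  →3  S(add(add(SZ, mul(SSZ, SSZ)), mul(SZ, mul(SZ, SZ))))
  →4  S(add(S(add(Z, mul(SSZ, SSZ))), mul(SZ, mul(SZ, SZ))))
  →5  S(S(add(add(Z, mul(SSZ, SSZ)), mul(SZ, mul(SZ, SZ)))))
  →6  S(S(add(mul(SSZ, SSZ), mul(SZ, mul(SZ, SZ)))))
  →7  S(S(add(add(SSZ, mul(SZ, SSZ)), mul(SZ, mul(SZ, SZ)))))
  →8  S(S(add(S(add(SZ, mul(SZ, SSZ))), mul(SZ, mul(SZ, SZ)))))
  →9  S(S(S(add(add(SZ, mul(SZ, SSZ)), mul(SZ, mul(SZ, SZ))))))

Answer: NO — after 9 steps the term is S(S(S(add(add(SZ, mul(SZ, SSZ)), mul(SZ, mul(SZ, SZ)))))), not yet normal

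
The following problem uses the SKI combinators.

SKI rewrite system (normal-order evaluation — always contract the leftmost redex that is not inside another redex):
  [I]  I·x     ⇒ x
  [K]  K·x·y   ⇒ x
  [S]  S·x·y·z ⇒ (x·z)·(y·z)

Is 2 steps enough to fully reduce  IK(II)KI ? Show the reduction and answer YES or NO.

Answer: NO — after 2 steps the term is III, not yet normal

Working:
  start: IK(II)KI
  [1] K(II)KI
  [2] III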